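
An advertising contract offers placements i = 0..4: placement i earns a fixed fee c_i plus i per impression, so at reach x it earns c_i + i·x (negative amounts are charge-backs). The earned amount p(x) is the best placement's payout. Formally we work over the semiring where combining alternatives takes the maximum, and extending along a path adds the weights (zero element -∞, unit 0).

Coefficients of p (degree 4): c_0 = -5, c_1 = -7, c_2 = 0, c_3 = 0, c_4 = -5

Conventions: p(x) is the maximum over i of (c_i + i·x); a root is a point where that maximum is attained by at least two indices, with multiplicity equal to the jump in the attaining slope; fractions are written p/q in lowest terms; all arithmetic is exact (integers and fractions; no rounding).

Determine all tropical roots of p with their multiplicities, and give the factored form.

hull edge (i=0, c=-5) to (i=2, c=0): slope 5/2, span 2
hull edge (i=2, c=0) to (i=3, c=0): slope 0, span 1
hull edge (i=3, c=0) to (i=4, c=-5): slope -5, span 1
Factored form: p(x) = -5 ⊗ (x ⊕ (-5/2)) ⊗ (x ⊕ (-5/2)) ⊗ (x ⊕ 0) ⊗ (x ⊕ 5)
Answer: roots = -5/2 (mult 2), 0 (mult 1), 5 (mult 1)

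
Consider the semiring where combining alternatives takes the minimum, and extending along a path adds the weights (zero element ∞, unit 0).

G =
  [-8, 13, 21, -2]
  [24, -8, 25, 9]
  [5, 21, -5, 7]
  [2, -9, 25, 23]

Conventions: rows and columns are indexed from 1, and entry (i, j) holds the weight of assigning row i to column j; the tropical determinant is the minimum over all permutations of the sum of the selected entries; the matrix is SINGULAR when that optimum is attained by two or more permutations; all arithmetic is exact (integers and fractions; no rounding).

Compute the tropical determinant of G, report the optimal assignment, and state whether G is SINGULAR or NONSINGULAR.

σ = (1, 2, 3, 4): (-8) + (-8) + (-5) + 23 = 2
σ = (1, 2, 4, 3): (-8) + (-8) + 7 + 25 = 16
σ = (1, 3, 2, 4): (-8) + 25 + 21 + 23 = 61
σ = (1, 3, 4, 2): (-8) + 25 + 7 + (-9) = 15
σ = (1, 4, 2, 3): (-8) + 9 + 21 + 25 = 47
σ = (1, 4, 3, 2): (-8) + 9 + (-5) + (-9) = -13
σ = (2, 1, 3, 4): 13 + 24 + (-5) + 23 = 55
σ = (2, 1, 4, 3): 13 + 24 + 7 + 25 = 69
σ = (2, 3, 1, 4): 13 + 25 + 5 + 23 = 66
σ = (2, 3, 4, 1): 13 + 25 + 7 + 2 = 47
σ = (2, 4, 1, 3): 13 + 9 + 5 + 25 = 52
σ = (2, 4, 3, 1): 13 + 9 + (-5) + 2 = 19
σ = (3, 1, 2, 4): 21 + 24 + 21 + 23 = 89
σ = (3, 1, 4, 2): 21 + 24 + 7 + (-9) = 43
σ = (3, 2, 1, 4): 21 + (-8) + 5 + 23 = 41
σ = (3, 2, 4, 1): 21 + (-8) + 7 + 2 = 22
σ = (3, 4, 1, 2): 21 + 9 + 5 + (-9) = 26
σ = (3, 4, 2, 1): 21 + 9 + 21 + 2 = 53
σ = (4, 1, 2, 3): (-2) + 24 + 21 + 25 = 68
σ = (4, 1, 3, 2): (-2) + 24 + (-5) + (-9) = 8
σ = (4, 2, 1, 3): (-2) + (-8) + 5 + 25 = 20
σ = (4, 2, 3, 1): (-2) + (-8) + (-5) + 2 = -13
σ = (4, 3, 1, 2): (-2) + 25 + 5 + (-9) = 19
σ = (4, 3, 2, 1): (-2) + 25 + 21 + 2 = 46
Optimal value attained by: σ = (1, 4, 3, 2).
Answer: det⊕(G) = -13; verdict: SINGULAR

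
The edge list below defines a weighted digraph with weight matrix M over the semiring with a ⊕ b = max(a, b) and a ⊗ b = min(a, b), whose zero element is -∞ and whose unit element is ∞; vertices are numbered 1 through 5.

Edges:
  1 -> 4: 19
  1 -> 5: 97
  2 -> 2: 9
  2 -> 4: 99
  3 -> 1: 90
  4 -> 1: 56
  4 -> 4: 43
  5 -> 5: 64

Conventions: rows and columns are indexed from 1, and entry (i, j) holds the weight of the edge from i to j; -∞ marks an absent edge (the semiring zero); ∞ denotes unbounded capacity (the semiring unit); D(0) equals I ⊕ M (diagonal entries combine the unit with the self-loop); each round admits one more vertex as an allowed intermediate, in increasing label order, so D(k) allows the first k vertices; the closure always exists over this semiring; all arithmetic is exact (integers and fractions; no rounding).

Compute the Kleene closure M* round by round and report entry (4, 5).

D(0):
  [∞, -∞, -∞, 19, 97]
  [-∞, ∞, -∞, 99, -∞]
  [90, -∞, ∞, -∞, -∞]
  [56, -∞, -∞, ∞, -∞]
  [-∞, -∞, -∞, -∞, ∞]
D(1):
  [∞, -∞, -∞, 19, 97]
  [-∞, ∞, -∞, 99, -∞]
  [90, -∞, ∞, 19, 90]
  [56, -∞, -∞, ∞, 56]
  [-∞, -∞, -∞, -∞, ∞]
D(2):
  [∞, -∞, -∞, 19, 97]
  [-∞, ∞, -∞, 99, -∞]
  [90, -∞, ∞, 19, 90]
  [56, -∞, -∞, ∞, 56]
  [-∞, -∞, -∞, -∞, ∞]
D(3):
  [∞, -∞, -∞, 19, 97]
  [-∞, ∞, -∞, 99, -∞]
  [90, -∞, ∞, 19, 90]
  [56, -∞, -∞, ∞, 56]
  [-∞, -∞, -∞, -∞, ∞]
D(4):
  [∞, -∞, -∞, 19, 97]
  [56, ∞, -∞, 99, 56]
  [90, -∞, ∞, 19, 90]
  [56, -∞, -∞, ∞, 56]
  [-∞, -∞, -∞, -∞, ∞]
D(5):
  [∞, -∞, -∞, 19, 97]
  [56, ∞, -∞, 99, 56]
  [90, -∞, ∞, 19, 90]
  [56, -∞, -∞, ∞, 56]
  [-∞, -∞, -∞, -∞, ∞]
Answer: M*[4][5] = 56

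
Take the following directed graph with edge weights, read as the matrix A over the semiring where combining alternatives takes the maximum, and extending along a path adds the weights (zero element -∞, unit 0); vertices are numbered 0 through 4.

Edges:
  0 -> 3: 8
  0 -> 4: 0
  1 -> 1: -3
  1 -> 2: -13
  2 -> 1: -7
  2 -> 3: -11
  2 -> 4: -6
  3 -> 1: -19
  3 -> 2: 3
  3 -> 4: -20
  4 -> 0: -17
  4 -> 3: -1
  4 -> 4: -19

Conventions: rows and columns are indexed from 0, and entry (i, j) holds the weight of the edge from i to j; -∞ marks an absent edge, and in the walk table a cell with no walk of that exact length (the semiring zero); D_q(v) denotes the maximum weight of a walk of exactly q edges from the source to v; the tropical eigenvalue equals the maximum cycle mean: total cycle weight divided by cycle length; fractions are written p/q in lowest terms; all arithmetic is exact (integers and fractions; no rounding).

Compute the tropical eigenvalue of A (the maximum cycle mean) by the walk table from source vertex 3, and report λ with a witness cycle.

q=0: [-∞, -∞, -∞, 0, -∞]
q=1: [-∞, -19, 3, -∞, -20]
q=2: [-37, -4, -32, -8, -3]
q=3: [-20, -7, -5, -4, -22]
q=4: [-39, -10, -1, -12, -11]
q=5: [-28, -8, -9, -12, -7]
Optimal cycle mean attained by: cycle 2->4->3->2, total (-6) + (-1) + 3, length 3.
Answer: λ = -4/3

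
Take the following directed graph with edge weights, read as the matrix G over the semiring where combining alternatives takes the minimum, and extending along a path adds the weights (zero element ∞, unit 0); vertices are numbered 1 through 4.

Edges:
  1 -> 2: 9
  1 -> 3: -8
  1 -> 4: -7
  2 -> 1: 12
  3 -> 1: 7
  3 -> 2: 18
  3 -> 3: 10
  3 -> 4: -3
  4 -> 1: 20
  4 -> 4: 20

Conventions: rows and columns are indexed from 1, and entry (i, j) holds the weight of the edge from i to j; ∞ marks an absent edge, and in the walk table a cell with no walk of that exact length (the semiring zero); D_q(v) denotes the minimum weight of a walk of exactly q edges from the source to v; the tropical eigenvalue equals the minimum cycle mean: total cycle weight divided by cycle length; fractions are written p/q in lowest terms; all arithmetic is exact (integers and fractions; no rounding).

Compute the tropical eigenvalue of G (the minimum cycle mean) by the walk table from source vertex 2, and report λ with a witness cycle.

q=0: [∞, 0, ∞, ∞]
q=1: [12, ∞, ∞, ∞]
q=2: [∞, 21, 4, 5]
q=3: [11, 22, 14, 1]
q=4: [21, 20, 3, 4]
Optimal cycle mean attained by: cycle 1->3->1, total (-8) + 7, length 2.
Answer: λ = -1/2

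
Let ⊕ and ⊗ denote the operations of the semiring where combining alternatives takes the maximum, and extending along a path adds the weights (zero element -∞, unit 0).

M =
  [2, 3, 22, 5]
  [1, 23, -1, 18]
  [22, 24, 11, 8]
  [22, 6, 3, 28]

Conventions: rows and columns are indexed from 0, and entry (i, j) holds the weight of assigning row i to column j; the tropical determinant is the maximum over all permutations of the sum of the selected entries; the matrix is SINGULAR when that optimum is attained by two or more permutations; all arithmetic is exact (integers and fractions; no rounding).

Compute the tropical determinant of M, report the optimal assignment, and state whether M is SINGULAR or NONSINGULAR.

σ = (0, 1, 2, 3): 2 + 23 + 11 + 28 = 64
σ = (0, 1, 3, 2): 2 + 23 + 8 + 3 = 36
σ = (0, 2, 1, 3): 2 + (-1) + 24 + 28 = 53
σ = (0, 2, 3, 1): 2 + (-1) + 8 + 6 = 15
σ = (0, 3, 1, 2): 2 + 18 + 24 + 3 = 47
σ = (0, 3, 2, 1): 2 + 18 + 11 + 6 = 37
σ = (1, 0, 2, 3): 3 + 1 + 11 + 28 = 43
σ = (1, 0, 3, 2): 3 + 1 + 8 + 3 = 15
σ = (1, 2, 0, 3): 3 + (-1) + 22 + 28 = 52
σ = (1, 2, 3, 0): 3 + (-1) + 8 + 22 = 32
σ = (1, 3, 0, 2): 3 + 18 + 22 + 3 = 46
σ = (1, 3, 2, 0): 3 + 18 + 11 + 22 = 54
σ = (2, 0, 1, 3): 22 + 1 + 24 + 28 = 75
σ = (2, 0, 3, 1): 22 + 1 + 8 + 6 = 37
σ = (2, 1, 0, 3): 22 + 23 + 22 + 28 = 95
σ = (2, 1, 3, 0): 22 + 23 + 8 + 22 = 75
σ = (2, 3, 0, 1): 22 + 18 + 22 + 6 = 68
σ = (2, 3, 1, 0): 22 + 18 + 24 + 22 = 86
σ = (3, 0, 1, 2): 5 + 1 + 24 + 3 = 33
σ = (3, 0, 2, 1): 5 + 1 + 11 + 6 = 23
σ = (3, 1, 0, 2): 5 + 23 + 22 + 3 = 53
σ = (3, 1, 2, 0): 5 + 23 + 11 + 22 = 61
σ = (3, 2, 0, 1): 5 + (-1) + 22 + 6 = 32
σ = (3, 2, 1, 0): 5 + (-1) + 24 + 22 = 50
Optimal value attained by: σ = (2, 1, 0, 3).
Answer: det⊕(M) = 95; verdict: NONSINGULAR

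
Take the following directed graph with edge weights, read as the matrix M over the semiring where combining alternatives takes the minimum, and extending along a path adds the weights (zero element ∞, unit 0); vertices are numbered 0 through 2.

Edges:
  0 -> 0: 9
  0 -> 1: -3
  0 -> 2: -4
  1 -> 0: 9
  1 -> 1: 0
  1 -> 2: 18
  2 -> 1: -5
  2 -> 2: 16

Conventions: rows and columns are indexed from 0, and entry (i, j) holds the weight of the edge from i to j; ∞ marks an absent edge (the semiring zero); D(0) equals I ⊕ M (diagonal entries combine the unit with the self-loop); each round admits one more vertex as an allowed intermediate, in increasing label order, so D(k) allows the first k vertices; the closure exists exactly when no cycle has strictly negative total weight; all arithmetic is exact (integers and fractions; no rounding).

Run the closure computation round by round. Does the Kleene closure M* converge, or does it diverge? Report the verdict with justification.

D(0):
  [0, -3, -4]
  [9, 0, 18]
  [∞, -5, 0]
D(1):
  [0, -3, -4]
  [9, 0, 5]
  [∞, -5, 0]
D(2):
  [0, -3, -4]
  [9, 0, 5]
  [4, -5, 0]
D(3):
  [0, -9, -4]
  [9, 0, 5]
  [4, -5, 0]
Key observation: every diagonal entry stays at the unit through all rounds, so no improving cycle exists.
Answer: CONVERGES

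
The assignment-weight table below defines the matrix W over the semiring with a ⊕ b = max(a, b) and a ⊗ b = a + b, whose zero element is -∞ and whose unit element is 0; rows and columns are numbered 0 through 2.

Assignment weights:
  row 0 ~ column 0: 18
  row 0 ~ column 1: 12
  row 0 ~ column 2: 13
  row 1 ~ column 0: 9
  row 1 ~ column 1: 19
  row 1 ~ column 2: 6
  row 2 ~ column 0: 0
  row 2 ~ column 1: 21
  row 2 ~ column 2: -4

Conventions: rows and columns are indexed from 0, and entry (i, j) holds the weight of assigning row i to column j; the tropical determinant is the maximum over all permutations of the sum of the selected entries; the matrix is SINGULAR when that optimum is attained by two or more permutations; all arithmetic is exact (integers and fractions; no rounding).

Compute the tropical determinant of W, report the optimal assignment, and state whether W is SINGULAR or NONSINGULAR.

σ = (0, 1, 2): 18 + 19 + (-4) = 33
σ = (0, 2, 1): 18 + 6 + 21 = 45
σ = (1, 0, 2): 12 + 9 + (-4) = 17
σ = (1, 2, 0): 12 + 6 + 0 = 18
σ = (2, 0, 1): 13 + 9 + 21 = 43
σ = (2, 1, 0): 13 + 19 + 0 = 32
Optimal value attained by: σ = (0, 2, 1).
Answer: det⊕(W) = 45; verdict: NONSINGULAR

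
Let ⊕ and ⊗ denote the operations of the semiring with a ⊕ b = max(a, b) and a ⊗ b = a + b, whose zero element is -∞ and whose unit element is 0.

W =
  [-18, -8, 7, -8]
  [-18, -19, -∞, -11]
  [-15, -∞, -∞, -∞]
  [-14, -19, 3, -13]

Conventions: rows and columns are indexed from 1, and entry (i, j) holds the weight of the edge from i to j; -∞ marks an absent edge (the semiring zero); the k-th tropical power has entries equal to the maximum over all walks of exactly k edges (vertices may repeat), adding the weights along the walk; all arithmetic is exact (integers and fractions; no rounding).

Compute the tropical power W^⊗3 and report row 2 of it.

W^⊗2:
  [-8, -26, -5, -19]
  [-25, -26, -8, -24]
  [-33, -23, -8, -23]
  [-12, -22, -7, -22]
W^⊗3:
  [-20, -16, -1, -16]
  [-23, -33, -18, -33]
  [-23, -41, -20, -34]
  [-22, -20, -5, -20]
Answer: row 2 of W^⊗3 = [-23, -33, -18, -33]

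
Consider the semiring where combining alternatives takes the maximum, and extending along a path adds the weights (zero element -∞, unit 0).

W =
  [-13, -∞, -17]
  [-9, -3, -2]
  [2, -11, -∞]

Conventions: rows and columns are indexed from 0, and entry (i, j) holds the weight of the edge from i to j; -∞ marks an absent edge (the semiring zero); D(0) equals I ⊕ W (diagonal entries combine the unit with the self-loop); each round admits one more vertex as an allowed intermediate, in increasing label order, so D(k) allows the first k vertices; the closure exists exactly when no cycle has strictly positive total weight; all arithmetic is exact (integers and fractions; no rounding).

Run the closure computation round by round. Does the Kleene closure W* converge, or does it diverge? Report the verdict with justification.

D(0):
  [0, -∞, -17]
  [-9, 0, -2]
  [2, -11, 0]
D(1):
  [0, -∞, -17]
  [-9, 0, -2]
  [2, -11, 0]
D(2):
  [0, -∞, -17]
  [-9, 0, -2]
  [2, -11, 0]
D(3):
  [0, -28, -17]
  [0, 0, -2]
  [2, -11, 0]
Key observation: every diagonal entry stays at the unit through all rounds, so no improving cycle exists.
Answer: CONVERGES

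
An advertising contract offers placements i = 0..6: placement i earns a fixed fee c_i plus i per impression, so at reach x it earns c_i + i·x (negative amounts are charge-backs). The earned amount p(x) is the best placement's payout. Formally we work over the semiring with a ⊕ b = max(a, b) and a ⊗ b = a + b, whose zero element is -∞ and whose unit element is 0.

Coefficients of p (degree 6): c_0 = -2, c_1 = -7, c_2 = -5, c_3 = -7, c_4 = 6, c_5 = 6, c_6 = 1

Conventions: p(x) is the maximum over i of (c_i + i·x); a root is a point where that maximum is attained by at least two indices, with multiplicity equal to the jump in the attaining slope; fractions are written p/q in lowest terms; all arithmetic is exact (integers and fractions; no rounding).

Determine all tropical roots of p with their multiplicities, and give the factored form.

hull edge (i=0, c=-2) to (i=4, c=6): slope 2, span 4
hull edge (i=4, c=6) to (i=5, c=6): slope 0, span 1
hull edge (i=5, c=6) to (i=6, c=1): slope -5, span 1
Factored form: p(x) = 1 ⊗ (x ⊕ (-2)) ⊗ (x ⊕ (-2)) ⊗ (x ⊕ (-2)) ⊗ (x ⊕ (-2)) ⊗ (x ⊕ 0) ⊗ (x ⊕ 5)
Answer: roots = -2 (mult 4), 0 (mult 1), 5 (mult 1)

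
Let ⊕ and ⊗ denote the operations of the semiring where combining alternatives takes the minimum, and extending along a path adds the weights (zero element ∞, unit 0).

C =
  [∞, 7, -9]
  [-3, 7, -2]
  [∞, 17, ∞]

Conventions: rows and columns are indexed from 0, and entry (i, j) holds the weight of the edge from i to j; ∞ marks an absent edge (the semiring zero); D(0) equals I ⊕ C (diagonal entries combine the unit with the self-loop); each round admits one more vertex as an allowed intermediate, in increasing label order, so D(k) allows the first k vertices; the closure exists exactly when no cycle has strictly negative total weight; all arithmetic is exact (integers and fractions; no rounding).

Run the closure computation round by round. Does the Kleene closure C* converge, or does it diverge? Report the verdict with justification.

D(0):
  [0, 7, -9]
  [-3, 0, -2]
  [∞, 17, 0]
D(1):
  [0, 7, -9]
  [-3, 0, -12]
  [∞, 17, 0]
D(2):
  [0, 7, -9]
  [-3, 0, -12]
  [14, 17, 0]
D(3):
  [0, 7, -9]
  [-3, 0, -12]
  [14, 17, 0]
Key observation: every diagonal entry stays at the unit through all rounds, so no improving cycle exists.
Answer: CONVERGES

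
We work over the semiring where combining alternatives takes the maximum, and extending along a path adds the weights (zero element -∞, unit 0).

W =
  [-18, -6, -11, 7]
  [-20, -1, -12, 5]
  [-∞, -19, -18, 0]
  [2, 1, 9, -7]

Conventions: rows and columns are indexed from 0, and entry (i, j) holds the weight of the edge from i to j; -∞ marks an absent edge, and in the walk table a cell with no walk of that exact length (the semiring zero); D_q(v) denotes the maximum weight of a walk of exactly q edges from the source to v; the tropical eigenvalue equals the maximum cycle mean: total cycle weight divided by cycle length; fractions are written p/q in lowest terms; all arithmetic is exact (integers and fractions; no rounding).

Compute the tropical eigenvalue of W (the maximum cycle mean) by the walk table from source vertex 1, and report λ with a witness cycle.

q=0: [-∞, 0, -∞, -∞]
q=1: [-20, -1, -12, 5]
q=2: [7, 6, 14, 4]
q=3: [6, 5, 13, 14]
q=4: [16, 15, 23, 13]
Optimal cycle mean attained by: cycle 0->3->0, total 7 + 2, length 2.
Answer: λ = 9/2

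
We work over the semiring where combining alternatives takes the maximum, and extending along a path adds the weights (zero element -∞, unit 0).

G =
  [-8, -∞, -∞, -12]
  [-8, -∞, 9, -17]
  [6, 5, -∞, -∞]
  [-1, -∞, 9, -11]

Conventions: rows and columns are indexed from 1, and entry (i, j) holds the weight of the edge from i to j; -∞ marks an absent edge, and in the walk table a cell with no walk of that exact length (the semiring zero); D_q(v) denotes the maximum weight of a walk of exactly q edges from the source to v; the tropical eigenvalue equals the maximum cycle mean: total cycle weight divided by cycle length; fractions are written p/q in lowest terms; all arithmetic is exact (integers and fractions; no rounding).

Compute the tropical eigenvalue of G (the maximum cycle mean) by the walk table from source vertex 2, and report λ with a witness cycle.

q=0: [-∞, 0, -∞, -∞]
q=1: [-8, -∞, 9, -17]
q=2: [15, 14, -8, -20]
q=3: [7, -3, 23, 3]
q=4: [29, 28, 12, -5]
Optimal cycle mean attained by: cycle 2->3->2, total 9 + 5, length 2.
Answer: λ = 7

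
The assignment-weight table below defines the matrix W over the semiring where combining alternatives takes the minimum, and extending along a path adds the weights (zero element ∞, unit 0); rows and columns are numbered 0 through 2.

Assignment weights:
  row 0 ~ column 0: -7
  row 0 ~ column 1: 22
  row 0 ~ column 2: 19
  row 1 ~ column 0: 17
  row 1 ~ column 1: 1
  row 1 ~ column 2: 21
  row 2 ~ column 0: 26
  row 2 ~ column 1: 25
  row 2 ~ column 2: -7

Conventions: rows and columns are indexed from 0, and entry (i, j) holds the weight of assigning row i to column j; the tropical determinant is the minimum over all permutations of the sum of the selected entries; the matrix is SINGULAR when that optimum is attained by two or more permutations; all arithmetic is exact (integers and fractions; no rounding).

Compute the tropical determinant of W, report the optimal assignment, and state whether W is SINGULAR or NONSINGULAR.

σ = (0, 1, 2): (-7) + 1 + (-7) = -13
σ = (0, 2, 1): (-7) + 21 + 25 = 39
σ = (1, 0, 2): 22 + 17 + (-7) = 32
σ = (1, 2, 0): 22 + 21 + 26 = 69
σ = (2, 0, 1): 19 + 17 + 25 = 61
σ = (2, 1, 0): 19 + 1 + 26 = 46
Optimal value attained by: σ = (0, 1, 2).
Answer: det⊕(W) = -13; verdict: NONSINGULAR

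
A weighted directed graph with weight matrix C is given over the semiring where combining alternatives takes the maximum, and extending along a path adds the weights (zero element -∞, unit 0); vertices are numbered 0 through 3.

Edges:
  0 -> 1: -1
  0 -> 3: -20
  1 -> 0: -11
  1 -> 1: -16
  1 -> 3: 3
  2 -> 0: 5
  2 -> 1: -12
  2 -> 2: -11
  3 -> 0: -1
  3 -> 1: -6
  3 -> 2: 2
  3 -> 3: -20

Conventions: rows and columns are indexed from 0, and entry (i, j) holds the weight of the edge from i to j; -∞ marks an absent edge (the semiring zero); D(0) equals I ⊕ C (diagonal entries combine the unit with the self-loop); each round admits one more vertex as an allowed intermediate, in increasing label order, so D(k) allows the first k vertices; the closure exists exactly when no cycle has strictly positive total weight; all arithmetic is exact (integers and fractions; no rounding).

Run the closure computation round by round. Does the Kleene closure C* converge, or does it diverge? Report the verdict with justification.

D(0):
  [0, -1, -∞, -20]
  [-11, 0, -∞, 3]
  [5, -12, 0, -∞]
  [-1, -6, 2, 0]
D(1):
  [0, -1, -∞, -20]
  [-11, 0, -∞, 3]
  [5, 4, 0, -15]
  [-1, -2, 2, 0]
Detection: at round 2, diagonal entry (3, 3) turns strictly positive.
Key observation: the cycle 3->0->1->3 has total weight (-1) + (-1) + 3, which is strictly positive.
Answer: DIVERGES — positive cycle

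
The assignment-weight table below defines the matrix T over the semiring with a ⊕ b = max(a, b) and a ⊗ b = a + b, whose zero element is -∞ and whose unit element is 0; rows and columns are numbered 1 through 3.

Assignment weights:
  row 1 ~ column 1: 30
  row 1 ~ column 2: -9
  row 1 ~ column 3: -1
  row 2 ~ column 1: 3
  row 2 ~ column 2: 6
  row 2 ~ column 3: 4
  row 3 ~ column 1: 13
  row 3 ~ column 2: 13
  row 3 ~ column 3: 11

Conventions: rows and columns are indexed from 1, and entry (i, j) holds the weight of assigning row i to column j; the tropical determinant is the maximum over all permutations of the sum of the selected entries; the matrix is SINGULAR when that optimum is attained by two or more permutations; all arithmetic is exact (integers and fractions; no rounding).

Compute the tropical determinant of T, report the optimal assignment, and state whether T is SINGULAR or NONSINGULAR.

σ = (1, 2, 3): 30 + 6 + 11 = 47
σ = (1, 3, 2): 30 + 4 + 13 = 47
σ = (2, 1, 3): (-9) + 3 + 11 = 5
σ = (2, 3, 1): (-9) + 4 + 13 = 8
σ = (3, 1, 2): (-1) + 3 + 13 = 15
σ = (3, 2, 1): (-1) + 6 + 13 = 18
Optimal value attained by: σ = (1, 2, 3).
Answer: det⊕(T) = 47; verdict: SINGULAR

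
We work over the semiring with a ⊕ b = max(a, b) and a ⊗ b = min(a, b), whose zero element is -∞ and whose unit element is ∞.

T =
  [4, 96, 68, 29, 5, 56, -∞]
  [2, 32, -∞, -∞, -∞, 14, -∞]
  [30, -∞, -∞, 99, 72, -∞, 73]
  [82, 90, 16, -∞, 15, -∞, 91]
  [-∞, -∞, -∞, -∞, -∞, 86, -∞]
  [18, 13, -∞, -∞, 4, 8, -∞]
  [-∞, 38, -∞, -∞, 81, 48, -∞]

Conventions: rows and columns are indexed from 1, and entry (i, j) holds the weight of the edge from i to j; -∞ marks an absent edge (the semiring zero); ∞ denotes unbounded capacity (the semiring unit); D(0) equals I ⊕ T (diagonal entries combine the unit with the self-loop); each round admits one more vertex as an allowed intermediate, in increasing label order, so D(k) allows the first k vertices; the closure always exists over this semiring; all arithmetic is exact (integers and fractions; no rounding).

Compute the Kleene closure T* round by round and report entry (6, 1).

D(0):
  [∞, 96, 68, 29, 5, 56, -∞]
  [2, ∞, -∞, -∞, -∞, 14, -∞]
  [30, -∞, ∞, 99, 72, -∞, 73]
  [82, 90, 16, ∞, 15, -∞, 91]
  [-∞, -∞, -∞, -∞, ∞, 86, -∞]
  [18, 13, -∞, -∞, 4, ∞, -∞]
  [-∞, 38, -∞, -∞, 81, 48, ∞]
D(1):
  [∞, 96, 68, 29, 5, 56, -∞]
  [2, ∞, 2, 2, 2, 14, -∞]
  [30, 30, ∞, 99, 72, 30, 73]
  [82, 90, 68, ∞, 15, 56, 91]
  [-∞, -∞, -∞, -∞, ∞, 86, -∞]
  [18, 18, 18, 18, 5, ∞, -∞]
  [-∞, 38, -∞, -∞, 81, 48, ∞]
D(2):
  [∞, 96, 68, 29, 5, 56, -∞]
  [2, ∞, 2, 2, 2, 14, -∞]
  [30, 30, ∞, 99, 72, 30, 73]
  [82, 90, 68, ∞, 15, 56, 91]
  [-∞, -∞, -∞, -∞, ∞, 86, -∞]
  [18, 18, 18, 18, 5, ∞, -∞]
  [2, 38, 2, 2, 81, 48, ∞]
D(3):
  [∞, 96, 68, 68, 68, 56, 68]
  [2, ∞, 2, 2, 2, 14, 2]
  [30, 30, ∞, 99, 72, 30, 73]
  [82, 90, 68, ∞, 68, 56, 91]
  [-∞, -∞, -∞, -∞, ∞, 86, -∞]
  [18, 18, 18, 18, 18, ∞, 18]
  [2, 38, 2, 2, 81, 48, ∞]
D(4):
  [∞, 96, 68, 68, 68, 56, 68]
  [2, ∞, 2, 2, 2, 14, 2]
  [82, 90, ∞, 99, 72, 56, 91]
  [82, 90, 68, ∞, 68, 56, 91]
  [-∞, -∞, -∞, -∞, ∞, 86, -∞]
  [18, 18, 18, 18, 18, ∞, 18]
  [2, 38, 2, 2, 81, 48, ∞]
D(5):
  [∞, 96, 68, 68, 68, 68, 68]
  [2, ∞, 2, 2, 2, 14, 2]
  [82, 90, ∞, 99, 72, 72, 91]
  [82, 90, 68, ∞, 68, 68, 91]
  [-∞, -∞, -∞, -∞, ∞, 86, -∞]
  [18, 18, 18, 18, 18, ∞, 18]
  [2, 38, 2, 2, 81, 81, ∞]
D(6):
  [∞, 96, 68, 68, 68, 68, 68]
  [14, ∞, 14, 14, 14, 14, 14]
  [82, 90, ∞, 99, 72, 72, 91]
  [82, 90, 68, ∞, 68, 68, 91]
  [18, 18, 18, 18, ∞, 86, 18]
  [18, 18, 18, 18, 18, ∞, 18]
  [18, 38, 18, 18, 81, 81, ∞]
D(7):
  [∞, 96, 68, 68, 68, 68, 68]
  [14, ∞, 14, 14, 14, 14, 14]
  [82, 90, ∞, 99, 81, 81, 91]
  [82, 90, 68, ∞, 81, 81, 91]
  [18, 18, 18, 18, ∞, 86, 18]
  [18, 18, 18, 18, 18, ∞, 18]
  [18, 38, 18, 18, 81, 81, ∞]
Answer: T*[6][1] = 18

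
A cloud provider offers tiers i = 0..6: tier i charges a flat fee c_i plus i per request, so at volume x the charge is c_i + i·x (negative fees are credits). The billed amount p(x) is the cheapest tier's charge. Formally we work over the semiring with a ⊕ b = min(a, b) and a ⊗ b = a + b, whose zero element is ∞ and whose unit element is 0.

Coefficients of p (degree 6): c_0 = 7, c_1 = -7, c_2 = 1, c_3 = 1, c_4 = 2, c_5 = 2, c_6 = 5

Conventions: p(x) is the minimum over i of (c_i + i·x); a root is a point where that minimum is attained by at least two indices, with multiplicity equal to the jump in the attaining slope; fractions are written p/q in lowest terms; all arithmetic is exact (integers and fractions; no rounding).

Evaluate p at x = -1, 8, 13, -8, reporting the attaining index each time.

p(-1) = min(7+0·(-1)=7, -7+1·(-1)=-8, 1+2·(-1)=-1, 1+3·(-1)=-2, 2+4·(-1)=-2, 2+5·(-1)=-3, 5+6·(-1)=-1) = -8 (attained by i=1)
p(8) = min(7+0·8=7, -7+1·8=1, 1+2·8=17, 1+3·8=25, 2+4·8=34, 2+5·8=42, 5+6·8=53) = 1 (attained by i=1)
p(13) = min(7+0·13=7, -7+1·13=6, 1+2·13=27, 1+3·13=40, 2+4·13=54, 2+5·13=67, 5+6·13=83) = 6 (attained by i=1)
p(-8) = min(7+0·(-8)=7, -7+1·(-8)=-15, 1+2·(-8)=-15, 1+3·(-8)=-23, 2+4·(-8)=-30, 2+5·(-8)=-38, 5+6·(-8)=-43) = -43 (attained by i=6)
Answer: p(-1) = -8; p(8) = 1; p(13) = 6; p(-8) = -43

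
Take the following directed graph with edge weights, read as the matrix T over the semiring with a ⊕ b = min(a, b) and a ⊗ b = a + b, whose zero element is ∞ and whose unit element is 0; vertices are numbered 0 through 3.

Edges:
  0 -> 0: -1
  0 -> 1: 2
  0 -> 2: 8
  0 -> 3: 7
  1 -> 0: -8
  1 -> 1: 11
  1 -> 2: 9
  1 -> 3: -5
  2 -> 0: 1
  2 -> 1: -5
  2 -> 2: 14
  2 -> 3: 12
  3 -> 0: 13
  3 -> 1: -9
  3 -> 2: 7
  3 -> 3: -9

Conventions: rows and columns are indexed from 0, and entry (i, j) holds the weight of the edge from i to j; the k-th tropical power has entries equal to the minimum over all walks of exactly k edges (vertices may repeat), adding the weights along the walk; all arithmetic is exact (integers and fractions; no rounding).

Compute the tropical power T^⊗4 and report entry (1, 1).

T^⊗2:
  [-6, -2, 7, -3]
  [-9, -14, 0, -14]
  [-13, 3, 4, -10]
  [-17, -18, -2, -18]
T^⊗3:
  [-10, -12, 2, -12]
  [-22, -23, -7, -23]
  [-14, -19, -5, -19]
  [-26, -27, -11, -27]
T^⊗4:
  [-20, -21, -5, -21]
  [-31, -32, -16, -32]
  [-27, -28, -12, -28]
  [-35, -36, -20, -36]
Key observation: the optimum is the walk 1->3->3->3->1, with weight (-5) + (-9) + (-9) + (-9) = -32.
Optimal value attained by: walk 1->3->3->3->1.
Answer: (T^⊗4)[1][1] = -32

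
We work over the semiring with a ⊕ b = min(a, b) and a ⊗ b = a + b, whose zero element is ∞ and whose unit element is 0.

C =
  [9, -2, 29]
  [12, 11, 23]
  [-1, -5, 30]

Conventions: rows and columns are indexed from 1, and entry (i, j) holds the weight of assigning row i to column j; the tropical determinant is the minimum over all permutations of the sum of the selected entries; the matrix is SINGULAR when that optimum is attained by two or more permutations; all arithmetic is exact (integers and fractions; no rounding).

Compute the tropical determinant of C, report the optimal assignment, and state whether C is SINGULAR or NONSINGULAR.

σ = (1, 2, 3): 9 + 11 + 30 = 50
σ = (1, 3, 2): 9 + 23 + (-5) = 27
σ = (2, 1, 3): (-2) + 12 + 30 = 40
σ = (2, 3, 1): (-2) + 23 + (-1) = 20
σ = (3, 1, 2): 29 + 12 + (-5) = 36
σ = (3, 2, 1): 29 + 11 + (-1) = 39
Optimal value attained by: σ = (2, 3, 1).
Answer: det⊕(C) = 20; verdict: NONSINGULAR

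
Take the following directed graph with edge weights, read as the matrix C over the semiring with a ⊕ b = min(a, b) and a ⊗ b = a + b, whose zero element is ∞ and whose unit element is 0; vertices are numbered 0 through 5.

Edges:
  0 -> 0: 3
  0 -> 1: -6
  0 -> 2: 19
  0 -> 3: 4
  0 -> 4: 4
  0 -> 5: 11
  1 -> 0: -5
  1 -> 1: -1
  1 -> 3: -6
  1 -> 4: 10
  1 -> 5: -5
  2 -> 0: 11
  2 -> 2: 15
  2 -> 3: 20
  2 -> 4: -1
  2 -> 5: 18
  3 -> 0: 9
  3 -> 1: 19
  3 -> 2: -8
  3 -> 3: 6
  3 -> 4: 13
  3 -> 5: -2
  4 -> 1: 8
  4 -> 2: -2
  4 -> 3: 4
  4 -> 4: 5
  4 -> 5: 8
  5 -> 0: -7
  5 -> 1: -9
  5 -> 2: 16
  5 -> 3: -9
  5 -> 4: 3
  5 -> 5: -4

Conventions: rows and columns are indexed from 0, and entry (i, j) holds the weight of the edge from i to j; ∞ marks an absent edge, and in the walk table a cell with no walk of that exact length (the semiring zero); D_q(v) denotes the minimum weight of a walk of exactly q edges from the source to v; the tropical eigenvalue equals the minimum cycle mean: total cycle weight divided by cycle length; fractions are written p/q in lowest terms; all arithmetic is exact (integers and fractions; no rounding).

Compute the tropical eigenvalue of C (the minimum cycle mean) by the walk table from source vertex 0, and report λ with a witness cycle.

q=0: [0, ∞, ∞, ∞, ∞, ∞]
q=1: [3, -6, 19, 4, 4, 11]
q=2: [-11, -7, -4, -12, 4, -11]
q=3: [-18, -20, -20, -20, -8, -15]
q=4: [-25, -24, -28, -26, -21, -25]
q=5: [-32, -34, -34, -34, -29, -29]
q=6: [-39, -38, -42, -40, -35, -39]
Optimal cycle mean attained by: cycle 1->5->1, total (-5) + (-9), length 2.
Answer: λ = -7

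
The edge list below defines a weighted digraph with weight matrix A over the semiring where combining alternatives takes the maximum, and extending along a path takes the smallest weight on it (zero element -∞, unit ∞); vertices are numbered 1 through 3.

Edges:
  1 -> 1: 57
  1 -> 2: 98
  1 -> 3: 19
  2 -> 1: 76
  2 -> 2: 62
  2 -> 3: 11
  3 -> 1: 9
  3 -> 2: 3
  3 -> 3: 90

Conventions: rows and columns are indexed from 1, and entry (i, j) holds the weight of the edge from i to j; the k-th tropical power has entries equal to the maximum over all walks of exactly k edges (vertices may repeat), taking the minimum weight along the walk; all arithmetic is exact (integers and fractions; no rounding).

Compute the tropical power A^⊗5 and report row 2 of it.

A^⊗2:
  [76, 62, 19]
  [62, 76, 19]
  [9, 9, 90]
A^⊗3:
  [62, 76, 19]
  [76, 62, 19]
  [9, 9, 90]
A^⊗4:
  [76, 62, 19]
  [62, 76, 19]
  [9, 9, 90]
A^⊗5:
  [62, 76, 19]
  [76, 62, 19]
  [9, 9, 90]
Answer: row 2 of A^⊗5 = [76, 62, 19]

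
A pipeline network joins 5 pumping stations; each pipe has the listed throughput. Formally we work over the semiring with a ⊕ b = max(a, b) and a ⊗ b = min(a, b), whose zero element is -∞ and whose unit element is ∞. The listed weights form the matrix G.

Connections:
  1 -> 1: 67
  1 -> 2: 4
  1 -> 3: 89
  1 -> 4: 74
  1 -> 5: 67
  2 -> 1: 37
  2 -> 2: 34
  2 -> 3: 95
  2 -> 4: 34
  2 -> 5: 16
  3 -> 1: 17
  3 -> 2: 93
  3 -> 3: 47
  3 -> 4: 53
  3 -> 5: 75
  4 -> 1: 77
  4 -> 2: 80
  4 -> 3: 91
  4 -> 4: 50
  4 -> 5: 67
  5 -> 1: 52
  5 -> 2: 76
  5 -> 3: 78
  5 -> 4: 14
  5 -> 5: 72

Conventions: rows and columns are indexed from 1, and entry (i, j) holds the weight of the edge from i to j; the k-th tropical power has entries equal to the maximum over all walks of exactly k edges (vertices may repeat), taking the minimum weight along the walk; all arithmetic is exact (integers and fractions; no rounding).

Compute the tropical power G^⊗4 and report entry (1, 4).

G^⊗2:
  [74, 89, 74, 67, 75]
  [37, 93, 47, 53, 75]
  [53, 75, 93, 50, 72]
  [67, 91, 80, 74, 75]
  [52, 78, 76, 53, 75]
G^⊗3:
  [67, 75, 89, 74, 74]
  [53, 75, 93, 50, 72]
  [53, 93, 75, 53, 75]
  [74, 80, 91, 67, 75]
  [53, 76, 78, 53, 75]
G^⊗4:
  [74, 89, 75, 67, 75]
  [53, 93, 75, 53, 75]
  [53, 75, 93, 53, 75]
  [67, 91, 80, 74, 75]
  [53, 78, 76, 53, 75]
Key observation: the optimum is the walk 1->1->4->1->4, with weight 67 min 74 min 77 min 74 = 67.
Optimal value attained by: walk 1->1->4->1->4.
Answer: (G^⊗4)[1][4] = 67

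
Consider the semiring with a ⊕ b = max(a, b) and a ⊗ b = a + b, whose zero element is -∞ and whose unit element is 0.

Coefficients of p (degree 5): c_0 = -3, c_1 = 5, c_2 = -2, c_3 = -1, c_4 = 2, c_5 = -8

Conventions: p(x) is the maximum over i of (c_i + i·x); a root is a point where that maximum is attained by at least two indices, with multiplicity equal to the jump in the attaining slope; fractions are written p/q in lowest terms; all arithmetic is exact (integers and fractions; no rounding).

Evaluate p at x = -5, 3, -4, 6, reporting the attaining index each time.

p(-5) = max(-3+0·(-5)=-3, 5+1·(-5)=0, -2+2·(-5)=-12, -1+3·(-5)=-16, 2+4·(-5)=-18, -8+5·(-5)=-33) = 0 (attained by i=1)
p(3) = max(-3+0·3=-3, 5+1·3=8, -2+2·3=4, -1+3·3=8, 2+4·3=14, -8+5·3=7) = 14 (attained by i=4)
p(-4) = max(-3+0·(-4)=-3, 5+1·(-4)=1, -2+2·(-4)=-10, -1+3·(-4)=-13, 2+4·(-4)=-14, -8+5·(-4)=-28) = 1 (attained by i=1)
p(6) = max(-3+0·6=-3, 5+1·6=11, -2+2·6=10, -1+3·6=17, 2+4·6=26, -8+5·6=22) = 26 (attained by i=4)
Answer: p(-5) = 0; p(3) = 14; p(-4) = 1; p(6) = 26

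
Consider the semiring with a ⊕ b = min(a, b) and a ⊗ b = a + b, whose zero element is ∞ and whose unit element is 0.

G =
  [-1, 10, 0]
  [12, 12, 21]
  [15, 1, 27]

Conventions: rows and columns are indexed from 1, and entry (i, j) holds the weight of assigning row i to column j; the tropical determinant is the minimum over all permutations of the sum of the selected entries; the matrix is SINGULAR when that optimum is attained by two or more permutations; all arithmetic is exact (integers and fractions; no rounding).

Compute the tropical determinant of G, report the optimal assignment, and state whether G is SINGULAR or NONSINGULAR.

σ = (1, 2, 3): (-1) + 12 + 27 = 38
σ = (1, 3, 2): (-1) + 21 + 1 = 21
σ = (2, 1, 3): 10 + 12 + 27 = 49
σ = (2, 3, 1): 10 + 21 + 15 = 46
σ = (3, 1, 2): 0 + 12 + 1 = 13
σ = (3, 2, 1): 0 + 12 + 15 = 27
Optimal value attained by: σ = (3, 1, 2).
Answer: det⊕(G) = 13; verdict: NONSINGULAR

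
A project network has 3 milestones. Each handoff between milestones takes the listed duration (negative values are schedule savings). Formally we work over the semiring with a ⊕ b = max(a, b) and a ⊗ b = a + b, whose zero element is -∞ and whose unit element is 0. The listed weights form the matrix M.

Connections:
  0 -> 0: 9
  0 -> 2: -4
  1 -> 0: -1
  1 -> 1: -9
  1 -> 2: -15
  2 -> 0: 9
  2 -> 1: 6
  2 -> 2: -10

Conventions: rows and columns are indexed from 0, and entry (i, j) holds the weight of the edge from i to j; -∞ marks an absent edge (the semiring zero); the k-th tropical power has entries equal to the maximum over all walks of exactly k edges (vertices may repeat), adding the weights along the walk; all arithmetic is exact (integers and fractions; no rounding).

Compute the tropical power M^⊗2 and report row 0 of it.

M^⊗2:
  [18, 2, 5]
  [8, -9, -5]
  [18, -3, 5]
Answer: row 0 of M^⊗2 = [18, 2, 5]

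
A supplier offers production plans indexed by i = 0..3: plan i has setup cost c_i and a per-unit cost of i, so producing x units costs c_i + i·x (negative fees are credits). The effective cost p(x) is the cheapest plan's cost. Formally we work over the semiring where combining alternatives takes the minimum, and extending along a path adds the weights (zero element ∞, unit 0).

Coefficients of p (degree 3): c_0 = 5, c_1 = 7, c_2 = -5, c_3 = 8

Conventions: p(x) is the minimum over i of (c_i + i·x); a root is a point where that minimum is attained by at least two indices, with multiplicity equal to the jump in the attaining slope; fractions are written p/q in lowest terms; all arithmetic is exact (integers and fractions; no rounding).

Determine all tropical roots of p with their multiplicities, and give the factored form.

hull edge (i=0, c=5) to (i=2, c=-5): slope -5, span 2
hull edge (i=2, c=-5) to (i=3, c=8): slope 13, span 1
Factored form: p(x) = 8 ⊗ (x ⊕ (-13)) ⊗ (x ⊕ 5) ⊗ (x ⊕ 5)
Answer: roots = -13 (mult 1), 5 (mult 2)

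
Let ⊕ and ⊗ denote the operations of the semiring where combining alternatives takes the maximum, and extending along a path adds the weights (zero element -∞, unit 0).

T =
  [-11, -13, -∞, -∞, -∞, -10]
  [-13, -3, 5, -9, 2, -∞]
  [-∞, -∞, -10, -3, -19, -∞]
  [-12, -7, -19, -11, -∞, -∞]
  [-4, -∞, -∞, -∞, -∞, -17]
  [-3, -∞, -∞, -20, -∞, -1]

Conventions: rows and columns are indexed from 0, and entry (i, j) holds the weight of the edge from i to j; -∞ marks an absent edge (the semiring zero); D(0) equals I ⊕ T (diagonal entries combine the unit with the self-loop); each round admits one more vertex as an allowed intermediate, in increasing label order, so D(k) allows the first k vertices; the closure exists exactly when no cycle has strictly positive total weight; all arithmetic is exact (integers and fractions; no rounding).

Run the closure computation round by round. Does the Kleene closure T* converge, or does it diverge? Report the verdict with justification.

D(0):
  [0, -13, -∞, -∞, -∞, -10]
  [-13, 0, 5, -9, 2, -∞]
  [-∞, -∞, 0, -3, -19, -∞]
  [-12, -7, -19, 0, -∞, -∞]
  [-4, -∞, -∞, -∞, 0, -17]
  [-3, -∞, -∞, -20, -∞, 0]
D(1):
  [0, -13, -∞, -∞, -∞, -10]
  [-13, 0, 5, -9, 2, -23]
  [-∞, -∞, 0, -3, -19, -∞]
  [-12, -7, -19, 0, -∞, -22]
  [-4, -17, -∞, -∞, 0, -14]
  [-3, -16, -∞, -20, -∞, 0]
D(2):
  [0, -13, -8, -22, -11, -10]
  [-13, 0, 5, -9, 2, -23]
  [-∞, -∞, 0, -3, -19, -∞]
  [-12, -7, -2, 0, -5, -22]
  [-4, -17, -12, -26, 0, -14]
  [-3, -16, -11, -20, -14, 0]
D(3):
  [0, -13, -8, -11, -11, -10]
  [-13, 0, 5, 2, 2, -23]
  [-∞, -∞, 0, -3, -19, -∞]
  [-12, -7, -2, 0, -5, -22]
  [-4, -17, -12, -15, 0, -14]
  [-3, -16, -11, -14, -14, 0]
D(4):
  [0, -13, -8, -11, -11, -10]
  [-10, 0, 5, 2, 2, -20]
  [-15, -10, 0, -3, -8, -25]
  [-12, -7, -2, 0, -5, -22]
  [-4, -17, -12, -15, 0, -14]
  [-3, -16, -11, -14, -14, 0]
D(5):
  [0, -13, -8, -11, -11, -10]
  [-2, 0, 5, 2, 2, -12]
  [-12, -10, 0, -3, -8, -22]
  [-9, -7, -2, 0, -5, -19]
  [-4, -17, -12, -15, 0, -14]
  [-3, -16, -11, -14, -14, 0]
D(6):
  [0, -13, -8, -11, -11, -10]
  [-2, 0, 5, 2, 2, -12]
  [-12, -10, 0, -3, -8, -22]
  [-9, -7, -2, 0, -5, -19]
  [-4, -17, -12, -15, 0, -14]
  [-3, -16, -11, -14, -14, 0]
Key observation: every diagonal entry stays at the unit through all rounds, so no improving cycle exists.
Answer: CONVERGES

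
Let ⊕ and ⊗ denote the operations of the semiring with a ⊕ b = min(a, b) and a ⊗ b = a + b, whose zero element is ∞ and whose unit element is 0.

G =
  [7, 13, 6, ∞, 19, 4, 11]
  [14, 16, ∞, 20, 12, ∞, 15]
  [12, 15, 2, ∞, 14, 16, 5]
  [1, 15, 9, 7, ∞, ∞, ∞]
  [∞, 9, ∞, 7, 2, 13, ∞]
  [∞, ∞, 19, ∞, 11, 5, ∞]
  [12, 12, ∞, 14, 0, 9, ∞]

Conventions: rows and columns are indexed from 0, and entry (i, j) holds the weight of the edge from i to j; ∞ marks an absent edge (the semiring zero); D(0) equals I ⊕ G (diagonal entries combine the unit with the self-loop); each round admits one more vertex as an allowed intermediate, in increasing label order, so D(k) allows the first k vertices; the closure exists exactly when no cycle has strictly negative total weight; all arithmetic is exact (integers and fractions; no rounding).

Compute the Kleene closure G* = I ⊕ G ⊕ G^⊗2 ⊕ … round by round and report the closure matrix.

D(0):
  [0, 13, 6, ∞, 19, 4, 11]
  [14, 0, ∞, 20, 12, ∞, 15]
  [12, 15, 0, ∞, 14, 16, 5]
  [1, 15, 9, 0, ∞, ∞, ∞]
  [∞, 9, ∞, 7, 0, 13, ∞]
  [∞, ∞, 19, ∞, 11, 0, ∞]
  [12, 12, ∞, 14, 0, 9, 0]
D(1):
  [0, 13, 6, ∞, 19, 4, 11]
  [14, 0, 20, 20, 12, 18, 15]
  [12, 15, 0, ∞, 14, 16, 5]
  [1, 14, 7, 0, 20, 5, 12]
  [∞, 9, ∞, 7, 0, 13, ∞]
  [∞, ∞, 19, ∞, 11, 0, ∞]
  [12, 12, 18, 14, 0, 9, 0]
D(2):
  [0, 13, 6, 33, 19, 4, 11]
  [14, 0, 20, 20, 12, 18, 15]
  [12, 15, 0, 35, 14, 16, 5]
  [1, 14, 7, 0, 20, 5, 12]
  [23, 9, 29, 7, 0, 13, 24]
  [∞, ∞, 19, ∞, 11, 0, ∞]
  [12, 12, 18, 14, 0, 9, 0]
D(3):
  [0, 13, 6, 33, 19, 4, 11]
  [14, 0, 20, 20, 12, 18, 15]
  [12, 15, 0, 35, 14, 16, 5]
  [1, 14, 7, 0, 20, 5, 12]
  [23, 9, 29, 7, 0, 13, 24]
  [31, 34, 19, 54, 11, 0, 24]
  [12, 12, 18, 14, 0, 9, 0]
D(4):
  [0, 13, 6, 33, 19, 4, 11]
  [14, 0, 20, 20, 12, 18, 15]
  [12, 15, 0, 35, 14, 16, 5]
  [1, 14, 7, 0, 20, 5, 12]
  [8, 9, 14, 7, 0, 12, 19]
  [31, 34, 19, 54, 11, 0, 24]
  [12, 12, 18, 14, 0, 9, 0]
D(5):
  [0, 13, 6, 26, 19, 4, 11]
  [14, 0, 20, 19, 12, 18, 15]
  [12, 15, 0, 21, 14, 16, 5]
  [1, 14, 7, 0, 20, 5, 12]
  [8, 9, 14, 7, 0, 12, 19]
  [19, 20, 19, 18, 11, 0, 24]
  [8, 9, 14, 7, 0, 9, 0]
D(6):
  [0, 13, 6, 22, 15, 4, 11]
  [14, 0, 20, 19, 12, 18, 15]
  [12, 15, 0, 21, 14, 16, 5]
  [1, 14, 7, 0, 16, 5, 12]
  [8, 9, 14, 7, 0, 12, 19]
  [19, 20, 19, 18, 11, 0, 24]
  [8, 9, 14, 7, 0, 9, 0]
D(7):
  [0, 13, 6, 18, 11, 4, 11]
  [14, 0, 20, 19, 12, 18, 15]
  [12, 14, 0, 12, 5, 14, 5]
  [1, 14, 7, 0, 12, 5, 12]
  [8, 9, 14, 7, 0, 12, 19]
  [19, 20, 19, 18, 11, 0, 24]
  [8, 9, 14, 7, 0, 9, 0]
Answer: G* = [[0, 13, 6, 18, 11, 4, 11], [14, 0, 20, 19, 12, 18, 15], [12, 14, 0, 12, 5, 14, 5], [1, 14, 7, 0, 12, 5, 12], [8, 9, 14, 7, 0, 12, 19], [19, 20, 19, 18, 11, 0, 24], [8, 9, 14, 7, 0, 9, 0]]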